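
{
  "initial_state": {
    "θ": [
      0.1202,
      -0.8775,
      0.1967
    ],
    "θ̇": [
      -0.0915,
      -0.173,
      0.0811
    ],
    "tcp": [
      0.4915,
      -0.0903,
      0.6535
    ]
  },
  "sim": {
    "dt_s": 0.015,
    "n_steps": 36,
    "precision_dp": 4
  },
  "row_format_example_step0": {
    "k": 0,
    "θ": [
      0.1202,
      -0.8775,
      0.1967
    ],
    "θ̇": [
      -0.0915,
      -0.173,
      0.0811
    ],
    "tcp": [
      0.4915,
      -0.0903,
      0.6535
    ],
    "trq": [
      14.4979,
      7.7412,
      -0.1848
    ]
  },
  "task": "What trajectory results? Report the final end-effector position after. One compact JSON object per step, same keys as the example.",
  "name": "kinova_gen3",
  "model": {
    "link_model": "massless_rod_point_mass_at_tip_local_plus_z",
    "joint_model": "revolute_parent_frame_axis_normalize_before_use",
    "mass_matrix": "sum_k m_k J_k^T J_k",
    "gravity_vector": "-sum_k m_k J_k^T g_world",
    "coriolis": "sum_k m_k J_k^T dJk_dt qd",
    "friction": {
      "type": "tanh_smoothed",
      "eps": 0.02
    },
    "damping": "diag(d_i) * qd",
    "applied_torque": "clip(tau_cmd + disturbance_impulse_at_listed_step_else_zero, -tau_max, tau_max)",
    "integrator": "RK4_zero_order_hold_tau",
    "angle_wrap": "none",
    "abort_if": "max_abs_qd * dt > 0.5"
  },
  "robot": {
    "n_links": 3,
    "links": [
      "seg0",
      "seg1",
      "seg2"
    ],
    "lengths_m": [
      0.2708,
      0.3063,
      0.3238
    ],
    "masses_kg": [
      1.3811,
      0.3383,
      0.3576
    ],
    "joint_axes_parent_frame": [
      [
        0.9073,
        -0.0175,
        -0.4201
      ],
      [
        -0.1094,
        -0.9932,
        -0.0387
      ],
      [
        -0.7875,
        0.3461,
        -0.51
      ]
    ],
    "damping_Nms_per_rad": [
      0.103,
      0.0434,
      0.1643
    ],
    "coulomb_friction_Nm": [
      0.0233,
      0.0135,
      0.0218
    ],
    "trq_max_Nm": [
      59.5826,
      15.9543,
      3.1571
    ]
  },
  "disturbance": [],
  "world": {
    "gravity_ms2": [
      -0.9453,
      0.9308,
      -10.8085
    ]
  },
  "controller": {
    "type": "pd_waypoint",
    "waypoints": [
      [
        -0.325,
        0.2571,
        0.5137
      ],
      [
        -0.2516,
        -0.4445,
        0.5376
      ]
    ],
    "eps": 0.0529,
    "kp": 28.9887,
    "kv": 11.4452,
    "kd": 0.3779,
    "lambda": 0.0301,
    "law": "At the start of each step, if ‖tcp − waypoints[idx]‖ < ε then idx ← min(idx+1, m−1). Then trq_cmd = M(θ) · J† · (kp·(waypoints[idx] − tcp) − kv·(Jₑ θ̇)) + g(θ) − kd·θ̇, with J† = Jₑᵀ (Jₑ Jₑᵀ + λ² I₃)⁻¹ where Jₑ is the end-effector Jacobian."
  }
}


{"k":1,"\u03b8":[0.1291,-0.8714,0.2322],"\u03b8\u0307":[1.2429,0.9778,4.489],"tcp":[0.491,-0.0883,0.6528],"trq":[13.29,6.6578,-1.818]}
{"k":2,"\u03b8":[0.1528,-0.8522,0.3079],"\u03b8\u0307":[1.9087,1.586,5.5764],"tcp":[0.4872,-0.0883,0.6533],"trq":[9.4436,5.7437,-1.8484]}
{"k":3,"\u03b8":[0.1837,-0.8257,0.3905],"\u03b8\u0307":[2.2099,1.9421,5.4514],"tcp":[0.4804,-0.0928,0.6548],"trq":[4.9797,4.9096,-1.4096]}
{"k":4,"\u03b8":[0.2172,-0.7951,0.4675],"\u03b8\u0307":[2.2723,2.1423,4.849],"tcp":[0.4714,-0.1016,0.6573],"trq":[1.4531,4.2272,-0.8858]}
{"k":5,"\u03b8":[0.2508,-0.7621,0.5353],"\u03b8\u0307":[2.2167,2.2722,4.2277],"tcp":[0.4607,-0.1131,0.6606],"trq":[-0.9964,3.6885,-0.4685]}
{"k":6,"\u03b8":[0.2832,-0.7273,0.5947],"\u03b8\u0307":[2.1063,2.3723,3.7265],"tcp":[0.4488,-0.1261,0.6647],"trq":[-2.6478,3.2631,-0.1884]}
{"k":7,"\u03b8":[0.3137,-0.6912,0.6475],"\u03b8\u0307":[1.9688,2.4551,3.3426],"tcp":[0.4358,-0.1396,0.6693],"trq":[-3.758,2.9247,-0.0172]}
{"k":8,"\u03b8":[0.3421,-0.6539,0.6952],"\u03b8\u0307":[1.8179,2.5244,3.0452],"tcp":[0.4222,-0.1528,0.6742],"trq":[-4.5018,2.6531,0.0782]}
{"k":9,"\u03b8":[0.3681,-0.6156,0.7389],"\u03b8\u0307":[1.6617,2.5822,2.8081],"tcp":[0.4079,-0.1652,0.6793],"trq":[-4.9929,2.4317,0.1226]}
{"k":10,"\u03b8":[0.3918,-0.5766,0.7794],"\u03b8\u0307":[1.5054,2.6302,2.6133],"tcp":[0.3932,-0.1767,0.6846],"trq":[-5.3063,2.2476,0.1333]}
{"k":11,"\u03b8":[0.4132,-0.5369,0.8172],"\u03b8\u0307":[1.3525,2.6702,2.4486],"tcp":[0.3781,-0.187,0.69],"trq":[-5.4926,2.0901,0.1218]}
{"k":12,"\u03b8":[0.4324,-0.4966,0.8527],"\u03b8\u0307":[1.205,2.7038,2.3058],"tcp":[0.3627,-0.196,0.6954],"trq":[-5.5867,1.9513,0.0965]}
{"k":13,"\u03b8":[0.4494,-0.4559,0.8862],"\u03b8\u0307":[1.0644,2.732,2.1789],"tcp":[0.347,-0.2037,0.7009],"trq":[-5.6132,1.8247,0.0631]}
{"k":14,"\u03b8":[0.4643,-0.4148,0.9179],"\u03b8\u0307":[0.9314,2.7558,2.0639],"tcp":[0.3312,-0.2101,0.7064],"trq":[-5.5895,1.7058,0.0256]}
{"k":15,"\u03b8":[0.4773,-0.3733,0.9479],"\u03b8\u0307":[0.8062,2.7757,1.9578],"tcp":[0.3153,-0.2151,0.7119],"trq":[-5.5281,1.5911,-0.013]}
{"k":16,"\u03b8":[0.4885,-0.3316,0.9764],"\u03b8\u0307":[0.6888,2.7921,1.8583],"tcp":[0.2992,-0.219,0.7173],"trq":[-5.4381,1.4781,-0.0508]}
{"k":17,"\u03b8":[0.498,-0.2897,1.0035],"\u03b8\u0307":[0.5793,2.8051,1.7639],"tcp":[0.2831,-0.2215,0.7228],"trq":[-5.3262,1.3651,-0.0864]}
{"k":18,"\u03b8":[0.5059,-0.2475,1.0292],"\u03b8\u0307":[0.4774,2.8148,1.6734],"tcp":[0.2669,-0.223,0.7281],"trq":[-5.1972,1.251,-0.1188]}
{"k":19,"\u03b8":[0.5124,-0.2053,1.0535],"\u03b8\u0307":[0.3827,2.8212,1.5862],"tcp":[0.2506,-0.2233,0.7334],"trq":[-5.0551,1.1351,-0.1474]}
{"k":20,"\u03b8":[0.5174,-0.163,1.0766],"\u03b8\u0307":[0.295,2.824,1.5016],"tcp":[0.2344,-0.2225,0.7386],"trq":[-4.9024,1.017,-0.1719]}
{"k":21,"\u03b8":[0.5213,-0.1207,1.0984],"\u03b8\u0307":[0.2139,2.8233,1.4193],"tcp":[0.2181,-0.2208,0.7437],"trq":[-4.7417,0.8967,-0.1921]}
{"k":22,"\u03b8":[0.5239,-0.0784,1.1191],"\u03b8\u0307":[0.1391,2.8189,1.3392],"tcp":[0.2018,-0.2181,0.7485],"trq":[-4.5745,0.7742,-0.2081]}
{"k":23,"\u03b8":[0.5255,-0.0362,1.1385],"\u03b8\u0307":[0.0702,2.8106,1.2611],"tcp":[0.1855,-0.2145,0.7532],"trq":[-4.4025,0.6499,-0.2199]}
{"k":24,"\u03b8":[0.526,0.0058,1.1568],"\u03b8\u0307":[0.0071,2.7984,1.1852],"tcp":[0.1692,-0.2101,0.7577],"trq":[-4.2276,0.5238,-0.2278]}
{"k":25,"\u03b8":[0.5257,0.0476,1.174],"\u03b8\u0307":[-0.0493,2.7834,1.114],"tcp":[0.153,-0.2049,0.7618],"trq":[-4.0569,0.3963,-0.2328]}
{"k":26,"\u03b8":[0.5246,0.0892,1.1901],"\u03b8\u0307":[-0.1008,2.7638,1.0431],"tcp":[0.1369,-0.199,0.7657],"trq":[-3.8855,0.2682,-0.2334]}
{"k":27,"\u03b8":[0.5227,0.1305,1.2052],"\u03b8\u0307":[-0.1481,2.7398,0.9734],"tcp":[0.1208,-0.1924,0.7693],"trq":[-3.7126,0.1401,-0.2302]}
{"k":28,"\u03b8":[0.5202,0.1713,1.2192],"\u03b8\u0307":[-0.1912,2.7118,0.9058],"tcp":[0.1049,-0.1853,0.7725],"trq":[-3.5392,0.0122,-0.2241]}
{"k":29,"\u03b8":[0.517,0.2117,1.2323],"\u03b8\u0307":[-0.2304,2.68,0.8407],"tcp":[0.0891,-0.1776,0.7753],"trq":[-3.3662,-0.115,-0.2153]}
{"k":30,"\u03b8":[0.5133,0.2516,1.2444],"\u03b8\u0307":[-0.2659,2.6445,0.7781],"tcp":[0.0735,-0.1694,0.7778],"trq":[-3.1947,-0.2411,-0.2041]}
{"k":31,"\u03b8":[0.5091,0.291,1.2556],"\u03b8\u0307":[-0.298,2.6055,0.7182],"tcp":[0.058,-0.1607,0.7798],"trq":[-3.0254,-0.3655,-0.1909]}
{"k":32,"\u03b8":[0.5044,0.3297,1.2659],"\u03b8\u0307":[-0.3269,2.5633,0.6611],"tcp":[0.0428,-0.1517,0.7814],"trq":[-2.859,-0.4879,-0.1759]}
{"k":33,"\u03b8":[0.4993,0.3678,1.2754],"\u03b8\u0307":[-0.3529,2.518,0.6068],"tcp":[0.0278,-0.1424,0.7826],"trq":[-2.6962,-0.6079,-0.1593]}
{"k":34,"\u03b8":[0.4938,0.4052,1.2841],"\u03b8\u0307":[-0.376,2.4699,0.5553],"tcp":[0.0131,-0.1327,0.7834],"trq":[-2.5374,-0.7252,-0.1414]}
{"k":35,"\u03b8":[0.488,0.4419,1.292],"\u03b8\u0307":[-0.3965,2.4193,0.5068],"tcp":[-0.0014,-0.1229,0.7837],"trq":[-2.3831,-0.8392,-0.1225]}
{"k":36,"\u03b8":[0.4819,0.4777,1.2992],"\u03b8\u0307":[-0.4146,2.3665,0.4612],"tcp":[-0.0155,-0.1128,0.7836]}
{"summary": "final tcp position (m): -0.0155 -0.1128 0.7836"}


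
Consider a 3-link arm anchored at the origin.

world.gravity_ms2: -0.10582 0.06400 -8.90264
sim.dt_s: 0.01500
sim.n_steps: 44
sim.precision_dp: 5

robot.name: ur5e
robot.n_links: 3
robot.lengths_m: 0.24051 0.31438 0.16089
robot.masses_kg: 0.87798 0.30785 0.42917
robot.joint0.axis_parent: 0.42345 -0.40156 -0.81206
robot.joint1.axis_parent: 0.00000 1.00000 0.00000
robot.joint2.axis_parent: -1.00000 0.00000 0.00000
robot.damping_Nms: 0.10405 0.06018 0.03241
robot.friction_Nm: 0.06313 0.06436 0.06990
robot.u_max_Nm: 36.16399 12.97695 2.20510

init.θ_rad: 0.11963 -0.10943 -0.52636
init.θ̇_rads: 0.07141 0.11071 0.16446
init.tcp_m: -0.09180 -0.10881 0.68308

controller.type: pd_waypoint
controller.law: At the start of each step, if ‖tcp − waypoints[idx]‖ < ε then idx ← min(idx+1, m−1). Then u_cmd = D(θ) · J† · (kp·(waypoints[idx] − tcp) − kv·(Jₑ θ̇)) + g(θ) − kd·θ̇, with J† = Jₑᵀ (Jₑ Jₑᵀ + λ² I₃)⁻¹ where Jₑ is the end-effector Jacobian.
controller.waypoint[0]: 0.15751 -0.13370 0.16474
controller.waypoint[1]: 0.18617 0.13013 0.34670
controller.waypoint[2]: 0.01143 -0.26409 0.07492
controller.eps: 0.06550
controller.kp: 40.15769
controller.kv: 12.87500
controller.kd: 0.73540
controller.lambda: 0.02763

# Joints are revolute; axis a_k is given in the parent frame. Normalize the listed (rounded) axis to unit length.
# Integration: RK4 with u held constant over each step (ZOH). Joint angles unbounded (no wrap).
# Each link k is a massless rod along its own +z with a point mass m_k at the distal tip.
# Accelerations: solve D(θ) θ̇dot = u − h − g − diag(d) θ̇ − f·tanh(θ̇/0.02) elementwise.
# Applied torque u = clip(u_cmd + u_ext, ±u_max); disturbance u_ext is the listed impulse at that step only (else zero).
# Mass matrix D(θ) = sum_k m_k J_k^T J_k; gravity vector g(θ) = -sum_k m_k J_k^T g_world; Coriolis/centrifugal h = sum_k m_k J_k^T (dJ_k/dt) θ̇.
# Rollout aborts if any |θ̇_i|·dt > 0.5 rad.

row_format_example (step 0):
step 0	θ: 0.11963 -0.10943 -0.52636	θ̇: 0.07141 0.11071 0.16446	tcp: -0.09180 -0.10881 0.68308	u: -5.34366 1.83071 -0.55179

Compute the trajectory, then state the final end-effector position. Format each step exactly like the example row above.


step 1	θ: 0.10566 -0.11773 -0.55319	θ̇: -1.87051 -1.17036 -3.57255	tcp: -0.09041 -0.10905 0.68128	u: -2.92373 2.41595 2.20510
step 2	θ: 0.08413 -0.12837 -0.57735	θ̇: -1.04459 -0.27702 0.21045	tcp: -0.08726 -0.10722 0.68008	u: -2.74275 1.29136 -0.85367
step 3	θ: 0.05959 -0.13833 -0.59738	θ̇: -2.19342 -1.02736 -2.76687	tcp: -0.08272 -0.10420 0.67946	u: -1.35819 1.55900 1.52025
step 4	θ: 0.03271 -0.14787 -0.61793	θ̇: -1.41373 -0.26004 -0.04220	tcp: -0.07715 -0.10074 0.67889	u: -1.47984 0.66948 -0.73865
step 5	θ: 0.00585 -0.15574 -0.63563	θ̇: -2.15345 -0.77879 -2.27525	tcp: -0.07090 -0.09687 0.67858	u: -0.60194 0.87759 1.06983
step 6	θ: -0.02189 -0.16325 -0.65582	θ̇: -1.56170 -0.23453 -0.46015	tcp: -0.06417 -0.09304 0.67801	u: -0.74921 0.27288 -0.43187
step 7	θ: -0.04851 -0.16924 -0.67352	θ̇: -1.98001 -0.55732 -1.87679	tcp: -0.05723 -0.08905 0.67758	u: -0.21233 0.41224 0.72437
step 8	θ: -0.07523 -0.17507 -0.69352	θ̇: -1.59431 -0.22846 -0.81508	tcp: -0.05018 -0.08522 0.67683	u: -0.29793 0.05181 -0.15481
step 9	θ: -0.10062 -0.17983 -0.71170	θ̇: -1.78762 -0.40383 -1.59908	tcp: -0.04319 -0.08134 0.67612	u: 0.01197 0.12707 0.48901
step 10	θ: -0.12563 -0.18453 -0.73149	θ̇: -1.55464 -0.22879 -1.05446	tcp: -0.03629 -0.07764 0.67511	u: -0.01382 -0.06591 0.03789
step 11	θ: -0.14938 -0.18858 -0.75019	θ̇: -1.61142 -0.31006 -1.43647	tcp: -0.02960 -0.07398 0.67407	u: 0.15654 -0.03469 0.35425
step 12	θ: -0.17245 -0.19257 -0.76984	θ̇: -1.46991 -0.22615 -1.19210	tcp: -0.02312 -0.07051 0.67280	u: 0.16566 -0.12838 0.15296
step 13	θ: -0.19439 -0.19619 -0.78895	θ̇: -1.45588 -0.25673 -1.35719	tcp: -0.01689 -0.06714 0.67146	u: 0.25794 -0.11965 0.29229
step 14	θ: -0.21549 -0.19974 -0.80855	θ̇: -1.36132 -0.21911 -1.26223	tcp: -0.01092 -0.06394 0.66993	u: 0.28048 -0.16084 0.21636
step 15	θ: -0.23556 -0.20307 -0.82795	θ̇: -1.31651 -0.22647 -1.32638	tcp: -0.00523 -0.06090 0.66831	u: 0.33225 -0.16001 0.27358
step 16	θ: -0.25474 -0.20632 -0.84758	θ̇: -1.24364 -0.20918 -1.29545	tcp: 0.00019 -0.05804 0.66655	u: 0.35616 -0.17580 0.25215
step 17	θ: -0.27296 -0.20943 -0.86716	θ̇: -1.18847 -0.20735 -1.31867	tcp: 0.00535 -0.05534 0.66470	u: 0.38761 -0.17578 0.27653
step 18	θ: -0.29030 -0.21246 -0.88686	θ̇: -1.12549 -0.19762 -1.31120	tcp: 0.01024 -0.05282 0.66273	u: 0.40814 -0.17993 0.27574
step 19	θ: -0.30674 -0.21537 -0.90657	θ̇: -1.06877 -0.19237 -1.31970	tcp: 0.01488 -0.05047 0.66068	u: 0.42905 -0.17840 0.28882
step 20	θ: -0.32233 -0.21819 -0.92633	θ̇: -1.01100 -0.18470 -1.31930	tcp: 0.01927 -0.04830 0.65853	u: 0.44529 -0.17727 0.29487
step 21	θ: -0.33707 -0.22090 -0.94613	θ̇: -0.95595 -0.17789 -1.32280	tcp: 0.02344 -0.04631 0.65631	u: 0.46015 -0.17404 0.30460
step 22	θ: -0.35099 -0.22350 -0.96595	θ̇: -0.90176 -0.17011 -1.32381	tcp: 0.02738 -0.04448 0.65402	u: 0.47258 -0.17043 0.31260
step 23	θ: -0.36411 -0.22598 -0.98580	θ̇: -0.84930 -0.16207 -1.32539	tcp: 0.03111 -0.04281 0.65165	u: 0.48353 -0.16595 0.32145
step 24	θ: -0.37645 -0.22834 -1.00567	θ̇: -0.79813 -0.15333 -1.32610	tcp: 0.03464 -0.04131 0.64923	u: 0.49290 -0.16110 0.32989
step 25	θ: -0.38804 -0.23056 -1.02554	θ̇: -0.74839 -0.14399 -1.32658	tcp: 0.03798 -0.03996 0.64675	u: 0.50101 -0.15586 0.33845
step 26	θ: -0.39889 -0.23264 -1.04542	θ̇: -0.69997 -0.13393 -1.32654	tcp: 0.04114 -0.03876 0.64422	u: 0.50797 -0.15038 0.34687
step 27	θ: -0.40903 -0.23456 -1.06530	θ̇: -0.65284 -0.12313 -1.32608	tcp: 0.04414 -0.03770 0.64165	u: 0.51391 -0.14473 0.35522
step 28	θ: -0.41847 -0.23631 -1.08516	θ̇: -0.60696 -0.11155 -1.32517	tcp: 0.04698 -0.03678 0.63903	u: 0.51894 -0.13898 0.36344
step 29	θ: -0.42723 -0.23788 -1.10501	θ̇: -0.56227 -0.09917 -1.32380	tcp: 0.04967 -0.03599 0.63638	u: 0.52314 -0.13318 0.37154
step 30	θ: -0.43533 -0.23927 -1.12484	θ̇: -0.51874 -0.08598 -1.32198	tcp: 0.05222 -0.03532 0.63369	u: 0.52660 -0.12737 0.37949
step 31	θ: -0.44278 -0.24045 -1.14464	θ̇: -0.47634 -0.07195 -1.31971	tcp: 0.05463 -0.03477 0.63098	u: 0.52939 -0.12158 0.38729
step 32	θ: -0.44961 -0.24141 -1.16440	θ̇: -0.43506 -0.05714 -1.31699	tcp: 0.05693 -0.03433 0.62824	u: 0.53159 -0.11580 0.39492
step 33	θ: -0.45583 -0.24215 -1.18411	θ̇: -0.39503 -0.04178 -1.31389	tcp: 0.05911 -0.03400 0.62547	u: 0.53339 -0.10978 0.40242
step 34	θ: -0.46146 -0.24265 -1.20378	θ̇: -0.35695 -0.02692 -1.31065	tcp: 0.06118 -0.03376 0.62268	u: 0.53531 -0.10235 0.40995
step 35	θ: -0.46655 -0.24295 -1.22340	θ̇: -0.32250 -0.01520 -1.30770	tcp: 0.06314 -0.03362 0.61987	u: 0.53853 -0.09049 0.41775
step 36	θ: -0.47114 -0.24310 -1.24298	θ̇: -0.29198 -0.00754 -1.30438	tcp: 0.06499 -0.03355 0.61705	u: 0.54297 -0.07299 0.42525
step 37	θ: -0.47528 -0.24314 -1.26249	θ̇: -0.26313 -0.00123 -1.29982	tcp: 0.06673 -0.03356 0.61421	u: 0.54672 -0.05278 0.43182
step 38	θ: -0.47899 -0.24309 -1.28193	θ̇: -0.23481 0.00539 -1.29457	tcp: 0.06836 -0.03363 0.61135	u: 0.54901 -0.03185 0.43798
step 39	θ: -0.48229 -0.24293 -1.30129	θ̇: -0.20680 0.01281 -1.28884	tcp: 0.06987 -0.03377 0.60849	u: 0.54992 -0.01091 0.44392
step 40	θ: -0.48517 -0.24266 -1.32056	θ̇: -0.17865 0.02185 -1.28253	tcp: 0.07128 -0.03396 0.60562	u: 0.54933 0.00897 0.44955
step 41	θ: -0.48763 -0.24223 -1.33974	θ̇: -0.14954 0.03391 -1.27554	tcp: 0.07260 -0.03422 0.60275	u: 0.54692 0.02606 0.45481
step 42	θ: -0.48964 -0.24160 -1.35880	θ̇: -0.11913 0.04986 -1.26804	tcp: 0.07383 -0.03454 0.59987	u: 0.54277 0.03922 0.45984
step 43	θ: -0.49119 -0.24071 -1.37776	θ̇: -0.08804 0.06911 -1.26028	tcp: 0.07499 -0.03491 0.59700	u: 0.53766 0.04889 0.46480
step 44	θ: -0.49228 -0.23951 -1.39659	θ̇: -0.05722 0.09044 -1.25233	tcp: 0.07609 -0.03533 0.59414
final tcp position (m): 0.07609 -0.03533 0.59414


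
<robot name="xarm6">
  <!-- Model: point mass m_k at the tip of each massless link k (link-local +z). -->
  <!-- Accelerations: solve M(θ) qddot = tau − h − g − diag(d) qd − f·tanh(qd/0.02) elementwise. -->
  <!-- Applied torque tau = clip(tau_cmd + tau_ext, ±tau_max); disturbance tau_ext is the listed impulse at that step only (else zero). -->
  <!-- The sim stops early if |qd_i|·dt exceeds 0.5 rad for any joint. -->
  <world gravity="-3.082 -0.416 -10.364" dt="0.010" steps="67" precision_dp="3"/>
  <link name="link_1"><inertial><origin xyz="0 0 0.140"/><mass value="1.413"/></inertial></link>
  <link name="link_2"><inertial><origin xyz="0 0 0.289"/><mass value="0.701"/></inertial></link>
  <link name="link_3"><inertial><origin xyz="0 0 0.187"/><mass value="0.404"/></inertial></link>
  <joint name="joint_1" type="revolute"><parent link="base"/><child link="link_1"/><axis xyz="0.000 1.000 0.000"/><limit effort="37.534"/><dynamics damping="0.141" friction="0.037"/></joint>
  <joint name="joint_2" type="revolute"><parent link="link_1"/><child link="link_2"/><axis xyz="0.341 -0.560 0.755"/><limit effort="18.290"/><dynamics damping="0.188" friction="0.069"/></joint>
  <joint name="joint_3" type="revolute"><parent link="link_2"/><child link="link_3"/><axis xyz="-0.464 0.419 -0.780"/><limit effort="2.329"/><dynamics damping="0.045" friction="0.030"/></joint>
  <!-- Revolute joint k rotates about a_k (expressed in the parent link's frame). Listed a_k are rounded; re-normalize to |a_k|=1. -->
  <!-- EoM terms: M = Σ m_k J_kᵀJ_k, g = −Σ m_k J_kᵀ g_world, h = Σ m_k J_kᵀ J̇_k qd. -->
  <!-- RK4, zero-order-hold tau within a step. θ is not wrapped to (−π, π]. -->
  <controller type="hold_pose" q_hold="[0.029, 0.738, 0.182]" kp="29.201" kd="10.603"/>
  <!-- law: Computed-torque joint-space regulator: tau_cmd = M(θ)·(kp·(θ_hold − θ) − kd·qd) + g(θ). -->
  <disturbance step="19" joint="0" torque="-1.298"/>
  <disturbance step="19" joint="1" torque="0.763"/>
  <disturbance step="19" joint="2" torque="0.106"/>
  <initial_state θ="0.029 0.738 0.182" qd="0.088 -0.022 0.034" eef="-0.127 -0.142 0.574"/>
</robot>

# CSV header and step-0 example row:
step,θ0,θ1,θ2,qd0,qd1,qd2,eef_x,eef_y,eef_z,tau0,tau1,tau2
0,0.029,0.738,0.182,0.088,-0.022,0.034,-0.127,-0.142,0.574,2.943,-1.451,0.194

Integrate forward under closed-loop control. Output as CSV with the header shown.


step,θ0,θ1,θ2,qd0,qd1,qd2,eef_x,eef_y,eef_z,tau0,tau1,tau2
1,0.030,0.738,0.182,0.079,-0.009,0.044,-0.126,-0.142,0.574,2.964,-1.462,0.196
2,0.031,0.738,0.182,0.069,-0.005,0.042,-0.126,-0.142,0.574,2.984,-1.469,0.197
3,0.031,0.737,0.182,0.060,-0.002,0.042,-0.126,-0.142,0.575,3.003,-1.475,0.198
4,0.032,0.737,0.182,0.052,-0.000,0.041,-0.125,-0.142,0.575,3.021,-1.480,0.199
5,0.032,0.737,0.182,0.044,0.001,0.040,-0.125,-0.142,0.575,3.037,-1.484,0.200
6,0.033,0.737,0.183,0.037,0.002,0.039,-0.125,-0.142,0.575,3.053,-1.488,0.201
7,0.033,0.737,0.183,0.031,0.002,0.038,-0.124,-0.142,0.575,3.067,-1.492,0.201
8,0.033,0.737,0.183,0.025,0.003,0.037,-0.124,-0.142,0.575,3.080,-1.496,0.202
9,0.033,0.737,0.183,0.020,0.004,0.037,-0.124,-0.142,0.575,3.092,-1.499,0.202
10,0.034,0.737,0.183,0.016,0.004,0.036,-0.124,-0.142,0.575,3.103,-1.502,0.203
11,0.034,0.737,0.183,0.012,0.005,0.036,-0.124,-0.142,0.575,3.112,-1.504,0.203
12,0.034,0.737,0.183,0.009,0.006,0.035,-0.124,-0.142,0.575,3.121,-1.506,0.204
13,0.034,0.737,0.183,0.006,0.006,0.034,-0.124,-0.142,0.575,3.128,-1.508,0.204
14,0.034,0.737,0.183,0.004,0.007,0.034,-0.124,-0.142,0.575,3.135,-1.510,0.204
15,0.034,0.737,0.183,0.002,0.007,0.033,-0.124,-0.142,0.575,3.141,-1.512,0.205
16,0.034,0.737,0.182,0.001,0.008,0.033,-0.124,-0.142,0.575,3.146,-1.513,0.205
17,0.034,0.737,0.182,-0.001,0.008,0.032,-0.124,-0.142,0.575,3.150,-1.515,0.205
18,0.034,0.737,0.182,-0.002,0.009,0.031,-0.124,-0.142,0.575,3.154,-1.516,0.205
19,0.034,0.737,0.182,-0.003,0.009,0.031,-0.124,-0.142,0.575,1.860,-0.754,0.312
20,0.034,0.738,0.187,-0.015,0.297,0.904,-0.124,-0.142,0.575,3.301,-1.591,0.200
21,0.034,0.740,0.194,-0.026,0.150,0.416,-0.124,-0.141,0.575,3.293,-1.575,0.206
22,0.033,0.741,0.196,-0.032,0.050,0.087,-0.124,-0.141,0.575,3.284,-1.563,0.211
23,0.033,0.742,0.196,-0.031,0.026,0.028,-0.125,-0.141,0.575,3.277,-1.556,0.211
24,0.033,0.742,0.196,-0.028,0.018,0.011,-0.125,-0.142,0.575,3.270,-1.553,0.211
25,0.032,0.742,0.196,-0.026,0.014,0.007,-0.125,-0.142,0.575,3.263,-1.549,0.210
26,0.032,0.742,0.196,-0.023,0.011,0.008,-0.125,-0.142,0.575,3.257,-1.547,0.209
27,0.032,0.742,0.195,-0.020,0.010,0.011,-0.125,-0.142,0.575,3.252,-1.544,0.209
28,0.032,0.742,0.195,-0.018,0.010,0.014,-0.125,-0.142,0.574,3.247,-1.542,0.209
29,0.032,0.742,0.195,-0.016,0.009,0.017,-0.126,-0.142,0.574,3.243,-1.541,0.208
30,0.031,0.742,0.195,-0.014,0.009,0.019,-0.126,-0.142,0.574,3.239,-1.540,0.208
31,0.031,0.742,0.195,-0.012,0.009,0.020,-0.126,-0.142,0.574,3.236,-1.539,0.208
32,0.031,0.742,0.195,-0.010,0.009,0.021,-0.126,-0.142,0.574,3.233,-1.538,0.208
33,0.031,0.742,0.194,-0.009,0.009,0.021,-0.126,-0.142,0.574,3.230,-1.537,0.208
34,0.031,0.742,0.194,-0.008,0.009,0.022,-0.126,-0.142,0.574,3.228,-1.536,0.207
35,0.031,0.742,0.194,-0.007,0.009,0.022,-0.126,-0.142,0.574,3.226,-1.536,0.207
36,0.031,0.742,0.194,-0.006,0.008,0.023,-0.126,-0.142,0.574,3.225,-1.535,0.207
37,0.031,0.742,0.194,-0.005,0.008,0.023,-0.126,-0.142,0.574,3.223,-1.535,0.207
38,0.031,0.742,0.194,-0.005,0.008,0.023,-0.126,-0.142,0.574,3.222,-1.534,0.207
39,0.031,0.742,0.194,-0.004,0.008,0.024,-0.126,-0.142,0.574,3.221,-1.534,0.207
40,0.031,0.742,0.194,-0.004,0.008,0.024,-0.126,-0.142,0.574,3.221,-1.534,0.207
41,0.030,0.742,0.193,-0.003,0.008,0.024,-0.126,-0.142,0.574,3.220,-1.533,0.207
42,0.030,0.742,0.193,-0.003,0.008,0.025,-0.126,-0.142,0.574,3.219,-1.533,0.207
43,0.030,0.742,0.193,-0.002,0.008,0.025,-0.126,-0.142,0.574,3.219,-1.533,0.207
44,0.030,0.742,0.193,-0.002,0.008,0.025,-0.126,-0.142,0.574,3.219,-1.533,0.207
45,0.030,0.741,0.193,-0.002,0.007,0.025,-0.126,-0.142,0.574,3.218,-1.533,0.207
46,0.030,0.741,0.193,-0.002,0.007,0.025,-0.126,-0.142,0.574,3.218,-1.532,0.207
47,0.030,0.741,0.193,-0.002,0.007,0.025,-0.126,-0.142,0.574,3.218,-1.532,0.207
48,0.030,0.741,0.193,-0.001,0.007,0.026,-0.126,-0.142,0.574,3.218,-1.532,0.207
49,0.030,0.741,0.193,-0.001,0.007,0.026,-0.126,-0.142,0.574,3.218,-1.532,0.207
50,0.030,0.741,0.193,-0.001,0.007,0.026,-0.126,-0.142,0.574,3.218,-1.532,0.207
51,0.030,0.741,0.192,-0.001,0.007,0.026,-0.126,-0.142,0.574,3.218,-1.532,0.207
52,0.030,0.741,0.192,-0.001,0.007,0.026,-0.126,-0.142,0.574,3.218,-1.532,0.207
53,0.030,0.741,0.192,-0.001,0.007,0.026,-0.126,-0.142,0.574,3.218,-1.532,0.207
54,0.030,0.741,0.192,-0.001,0.007,0.026,-0.126,-0.142,0.574,3.218,-1.532,0.207
55,0.030,0.741,0.192,-0.001,0.007,0.026,-0.126,-0.142,0.574,3.218,-1.532,0.207
56,0.030,0.741,0.192,-0.001,0.007,0.026,-0.126,-0.142,0.574,3.218,-1.532,0.207
57,0.030,0.741,0.192,-0.001,0.007,0.026,-0.126,-0.142,0.574,3.218,-1.532,0.207
58,0.030,0.741,0.192,-0.001,0.007,0.026,-0.126,-0.142,0.574,3.218,-1.532,0.207
59,0.030,0.741,0.192,-0.001,0.007,0.027,-0.126,-0.142,0.574,3.218,-1.532,0.207
60,0.030,0.741,0.192,-0.001,0.007,0.027,-0.126,-0.142,0.574,3.218,-1.532,0.207
61,0.030,0.741,0.191,-0.000,0.007,0.027,-0.126,-0.142,0.574,3.218,-1.532,0.207
62,0.030,0.741,0.191,-0.000,0.007,0.027,-0.126,-0.142,0.574,3.218,-1.532,0.207
63,0.030,0.741,0.191,-0.000,0.007,0.027,-0.126,-0.142,0.574,3.218,-1.532,0.207
64,0.030,0.741,0.191,-0.000,0.007,0.027,-0.126,-0.142,0.574,3.218,-1.532,0.207
65,0.030,0.741,0.191,-0.000,0.007,0.027,-0.126,-0.142,0.574,3.218,-1.532,0.207
66,0.030,0.741,0.191,-0.000,0.007,0.027,-0.126,-0.142,0.574,3.219,-1.532,0.207
67,0.030,0.741,0.191,-0.000,0.007,0.027,-0.126,-0.142,0.574,,,


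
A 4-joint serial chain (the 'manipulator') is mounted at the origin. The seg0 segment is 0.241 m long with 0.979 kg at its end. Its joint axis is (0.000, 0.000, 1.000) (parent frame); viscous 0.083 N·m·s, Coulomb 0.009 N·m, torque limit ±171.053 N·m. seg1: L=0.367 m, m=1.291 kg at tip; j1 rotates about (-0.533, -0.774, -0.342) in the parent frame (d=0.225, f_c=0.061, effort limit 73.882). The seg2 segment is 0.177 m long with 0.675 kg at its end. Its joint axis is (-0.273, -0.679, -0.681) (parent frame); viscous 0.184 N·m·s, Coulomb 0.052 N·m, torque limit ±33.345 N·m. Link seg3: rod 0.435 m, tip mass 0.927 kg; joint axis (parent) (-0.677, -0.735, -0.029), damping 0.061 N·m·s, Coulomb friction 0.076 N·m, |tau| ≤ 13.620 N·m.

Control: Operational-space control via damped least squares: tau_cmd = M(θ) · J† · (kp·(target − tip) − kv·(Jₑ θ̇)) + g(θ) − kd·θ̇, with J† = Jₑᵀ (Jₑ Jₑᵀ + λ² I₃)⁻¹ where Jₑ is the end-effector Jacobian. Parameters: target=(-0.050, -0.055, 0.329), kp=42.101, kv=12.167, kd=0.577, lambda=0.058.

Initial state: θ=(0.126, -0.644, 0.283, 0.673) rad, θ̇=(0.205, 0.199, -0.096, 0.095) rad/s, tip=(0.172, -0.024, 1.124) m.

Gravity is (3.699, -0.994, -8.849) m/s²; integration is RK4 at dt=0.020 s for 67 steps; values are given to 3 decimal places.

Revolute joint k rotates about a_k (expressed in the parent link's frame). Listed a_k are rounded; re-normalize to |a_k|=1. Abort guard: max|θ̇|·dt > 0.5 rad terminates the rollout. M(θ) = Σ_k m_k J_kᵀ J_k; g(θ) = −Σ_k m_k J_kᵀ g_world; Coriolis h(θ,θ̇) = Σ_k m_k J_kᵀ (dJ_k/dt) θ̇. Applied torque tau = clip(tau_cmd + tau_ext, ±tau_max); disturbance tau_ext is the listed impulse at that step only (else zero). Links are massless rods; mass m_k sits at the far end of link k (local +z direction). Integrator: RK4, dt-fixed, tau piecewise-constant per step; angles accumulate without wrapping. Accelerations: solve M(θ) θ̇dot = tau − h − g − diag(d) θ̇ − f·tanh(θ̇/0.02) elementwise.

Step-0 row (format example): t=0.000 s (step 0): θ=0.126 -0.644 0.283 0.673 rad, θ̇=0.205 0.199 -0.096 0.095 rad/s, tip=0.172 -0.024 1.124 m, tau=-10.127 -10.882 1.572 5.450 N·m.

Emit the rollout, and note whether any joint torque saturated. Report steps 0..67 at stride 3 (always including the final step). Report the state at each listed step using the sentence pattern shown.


t=0.060 s (step 3): θ=-0.007 -0.736 0.332 0.862 rad, θ̇=-3.656 -2.546 1.230 4.940 rad/s, tip=0.160 -0.018 1.081 m, tau=-5.207 6.991 1.165 0.606 N·m.
t=0.120 s (step 6): θ=-0.241 -0.892 0.398 1.170 rad, θ̇=-3.916 -2.461 0.912 5.060 rad/s, tip=0.156 -0.015 0.990 m, tau=-3.383 13.507 0.376 -1.098 N·m.
t=0.180 s (step 9): θ=-0.464 -1.022 0.439 1.454 rad, θ̇=-3.524 -1.860 0.461 4.403 rad/s, tip=0.152 -0.018 0.891 m, tau=-2.340 13.584 -0.752 -2.413 N·m.
t=0.240 s (step 12): θ=-0.662 -1.115 0.455 1.698 rad, θ̇=-3.085 -1.282 0.114 3.728 rad/s, tip=0.144 -0.026 0.799 m, tau=-1.927 12.207 -1.541 -3.325 N·m.
t=0.300 s (step 15): θ=-0.836 -1.178 0.455 1.903 rad, θ̇=-2.698 -0.822 -0.083 3.114 rad/s, tip=0.132 -0.034 0.718 m, tau=-1.902 10.859 -2.038 -3.854 N·m.
t=0.360 s (step 18): θ=-0.987 -1.216 0.447 2.074 rad, θ̇=-2.373 -0.467 -0.201 2.598 rad/s, tip=0.119 -0.042 0.650 m, tau=-2.007 9.789 -2.292 -4.121 N·m.
t=0.420 s (step 21): θ=-1.121 -1.236 0.432 2.216 rad, θ̇=-2.101 -0.202 -0.265 2.163 rad/s, tip=0.106 -0.049 0.593 m, tau=-2.152 8.988 -2.382 -4.202 N·m.
t=0.480 s (step 24): θ=-1.240 -1.242 0.416 2.335 rad, θ̇=-1.876 -0.007 -0.282 1.795 rad/s, tip=0.093 -0.055 0.546 m, tau=-2.302 8.390 -2.380 -4.166 N·m.
t=0.540 s (step 27): θ=-1.347 -1.238 0.400 2.433 rad, θ̇=-1.695 0.119 -0.261 1.483 rad/s, tip=0.081 -0.061 0.507 m, tau=-2.432 7.992 -2.330 -4.059 N·m.
t=0.600 s (step 30): θ=-1.445 -1.228 0.385 2.514 rad, θ̇=-1.547 0.216 -0.234 1.228 rad/s, tip=0.070 -0.066 0.476 m, tau=-2.538 7.650 -2.242 -3.917 N·m.
t=0.660 s (step 33): θ=-1.534 -1.213 0.372 2.581 rad, θ̇=-1.430 0.289 -0.201 1.019 rad/s, tip=0.060 -0.070 0.450 m, tau=-2.612 7.345 -2.138 -3.755 N·m.
t=0.720 s (step 36): θ=-1.617 -1.194 0.361 2.637 rad, θ̇=-1.340 0.343 -0.166 0.847 rad/s, tip=0.050 -0.074 0.429 m, tau=-2.646 7.065 -2.027 -3.582 N·m.
t=0.780 s (step 39): θ=-1.695 -1.172 0.352 2.683 rad, θ̇=-1.270 0.383 -0.131 0.706 rad/s, tip=0.041 -0.077 0.412 m, tau=-2.637 6.797 -1.916 -3.404 N·m.
t=0.840 s (step 42): θ=-1.770 -1.148 0.345 2.722 rad, θ̇=-1.215 0.413 -0.098 0.589 rad/s, tip=0.032 -0.080 0.398 m, tau=-2.586 6.531 -1.807 -3.224 N·m.
t=0.900 s (step 45): θ=-1.841 -1.123 0.340 2.754 rad, θ̇=-1.170 0.436 -0.066 0.493 rad/s, tip=0.024 -0.081 0.387 m, tau=-2.495 6.260 -1.702 -3.045 N·m.
t=0.960 s (step 48): θ=-1.910 -1.096 0.337 2.781 rad, θ̇=-1.128 0.454 -0.039 0.413 rad/s, tip=0.016 -0.083 0.377 m, tau=-2.371 5.981 -1.601 -2.866 N·m.
t=1.020 s (step 51): θ=-1.976 -1.069 0.335 2.804 rad, θ̇=-1.084 0.468 -0.020 0.350 rad/s, tip=0.009 -0.084 0.370 m, tau=-2.220 5.689 -1.499 -2.689 N·m.
t=1.080 s (step 54): θ=-2.040 -1.040 0.335 2.824 rad, θ̇=-1.035 0.479 -0.012 0.301 rad/s, tip=0.002 -0.084 0.364 m, tau=-2.052 5.384 -1.396 -2.516 N·m.
t=1.140 s (step 57): θ=-2.100 -1.011 0.334 2.840 rad, θ̇=-0.978 0.487 -0.006 0.261 rad/s, tip=-0.004 -0.084 0.358 m, tau=-1.882 5.071 -1.297 -2.345 N·m.
t=1.200 s (step 60): θ=-2.157 -0.982 0.334 2.855 rad, θ̇=-0.913 0.491 -0.001 0.228 rad/s, tip=-0.010 -0.083 0.354 m, tau=-1.720 4.755 -1.205 -2.177 N·m.
t=1.260 s (step 63): θ=-2.210 -0.952 0.335 2.868 rad, θ̇=-0.840 0.491 0.004 0.200 rad/s, tip=-0.016 -0.082 0.351 m, tau=-1.571 4.441 -1.120 -2.013 N·m.
t=1.320 s (step 66): θ=-2.258 -0.923 0.335 2.879 rad, θ̇=-0.761 0.487 0.008 0.176 rad/s, tip=-0.021 -0.081 0.348 m, tau=-1.439 4.133 -1.041 -1.854 N·m.
t=1.340 s (step 67): θ=-2.273 -0.913 0.335 2.882 rad, θ̇=-0.733 0.485 0.009 0.169 rad/s, tip=-0.022 -0.080 0.347 m.
any joint saturated: no


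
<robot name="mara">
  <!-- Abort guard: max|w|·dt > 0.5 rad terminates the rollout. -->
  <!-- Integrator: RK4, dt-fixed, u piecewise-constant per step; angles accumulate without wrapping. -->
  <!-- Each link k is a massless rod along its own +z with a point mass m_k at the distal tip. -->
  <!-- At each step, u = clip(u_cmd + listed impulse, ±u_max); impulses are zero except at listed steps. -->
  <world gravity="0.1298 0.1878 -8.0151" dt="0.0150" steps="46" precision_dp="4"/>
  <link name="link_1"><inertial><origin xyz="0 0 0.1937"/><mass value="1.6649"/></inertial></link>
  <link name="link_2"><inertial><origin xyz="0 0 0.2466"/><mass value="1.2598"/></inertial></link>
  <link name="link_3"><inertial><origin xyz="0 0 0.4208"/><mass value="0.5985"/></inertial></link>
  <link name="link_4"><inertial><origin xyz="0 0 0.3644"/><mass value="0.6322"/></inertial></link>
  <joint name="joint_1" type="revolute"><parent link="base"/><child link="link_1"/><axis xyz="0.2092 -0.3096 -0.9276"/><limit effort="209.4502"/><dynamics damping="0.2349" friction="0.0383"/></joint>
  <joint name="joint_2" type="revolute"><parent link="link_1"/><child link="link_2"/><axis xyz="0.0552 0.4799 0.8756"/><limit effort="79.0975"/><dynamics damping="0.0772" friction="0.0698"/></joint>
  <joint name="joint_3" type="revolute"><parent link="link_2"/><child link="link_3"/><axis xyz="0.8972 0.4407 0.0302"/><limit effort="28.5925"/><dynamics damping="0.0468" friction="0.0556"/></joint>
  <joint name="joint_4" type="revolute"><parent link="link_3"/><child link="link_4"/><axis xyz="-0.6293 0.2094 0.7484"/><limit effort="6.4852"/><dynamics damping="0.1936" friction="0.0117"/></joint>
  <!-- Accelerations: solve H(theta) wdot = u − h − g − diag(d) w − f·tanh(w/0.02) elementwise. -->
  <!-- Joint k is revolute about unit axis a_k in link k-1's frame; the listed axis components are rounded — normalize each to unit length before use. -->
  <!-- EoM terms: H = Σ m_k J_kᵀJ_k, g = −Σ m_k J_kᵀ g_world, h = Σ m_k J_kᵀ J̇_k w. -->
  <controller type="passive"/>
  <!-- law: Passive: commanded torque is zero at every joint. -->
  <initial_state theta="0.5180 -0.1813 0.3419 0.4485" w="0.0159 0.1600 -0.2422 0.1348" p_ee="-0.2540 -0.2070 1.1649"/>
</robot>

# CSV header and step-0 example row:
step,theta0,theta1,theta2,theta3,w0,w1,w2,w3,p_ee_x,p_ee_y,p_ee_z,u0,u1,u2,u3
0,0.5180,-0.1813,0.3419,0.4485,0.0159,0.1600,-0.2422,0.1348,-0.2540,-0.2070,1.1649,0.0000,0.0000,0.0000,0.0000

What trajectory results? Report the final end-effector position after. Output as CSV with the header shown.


step,theta0,theta1,theta2,theta3,w0,w1,w2,w3,p_ee_x,p_ee_y,p_ee_z,u0,u1,u2,u3
1,0.5177,-0.1804,0.3401,0.4544,-0.0247,-0.0025,-0.0265,0.6136,-0.2525,-0.2048,1.1656,0.0000,0.0000,0.0000,0.0000
2,0.5176,-0.1809,0.3407,0.4660,0.0236,-0.0451,0.0955,0.9021,-0.2512,-0.2027,1.1659,0.0000,0.0000,0.0000,0.0000
3,0.5183,-0.1818,0.3429,0.4811,0.0709,-0.0746,0.1943,1.1055,-0.2504,-0.2010,1.1659,0.0000,0.0000,0.0000,0.0000
4,0.5197,-0.1831,0.3465,0.4989,0.1177,-0.0968,0.2806,1.2608,-0.2499,-0.1996,1.1655,0.0000,0.0000,0.0000,0.0000
5,0.5218,-0.1847,0.3513,0.5188,0.1635,-0.1144,0.3588,1.3832,-0.2499,-0.1986,1.1648,0.0000,0.0000,0.0000,0.0000
6,0.5246,-0.1865,0.3572,0.5403,0.2075,-0.1294,0.4322,1.4828,-0.2504,-0.1979,1.1638,0.0000,0.0000,0.0000,0.0000
7,0.5281,-0.1885,0.3642,0.5632,0.2493,-0.1430,0.5029,1.5667,-0.2513,-0.1977,1.1626,0.0000,0.0000,0.0000,0.0000
8,0.5321,-0.1908,0.3723,0.5872,0.2889,-0.1560,0.5723,1.6396,-0.2527,-0.1978,1.1610,0.0000,0.0000,0.0000,0.0000
9,0.5367,-0.1932,0.3814,0.6123,0.3264,-0.1684,0.6414,1.7046,-0.2546,-0.1984,1.1590,0.0000,0.0000,0.0000,0.0000
10,0.5419,-0.1958,0.3915,0.6384,0.3619,-0.1805,0.7108,1.7638,-0.2571,-0.1994,1.1568,0.0000,0.0000,0.0000,0.0000
11,0.5476,-0.1986,0.4027,0.6652,0.3957,-0.1921,0.7811,1.8183,-0.2600,-0.2007,1.1542,0.0000,0.0000,0.0000,0.0000
12,0.5537,-0.2016,0.4150,0.6929,0.4278,-0.2030,0.8524,1.8690,-0.2635,-0.2026,1.1512,0.0000,0.0000,0.0000,0.0000
13,0.5604,-0.2047,0.4283,0.7213,0.4586,-0.2132,0.9250,1.9162,-0.2675,-0.2048,1.1479,0.0000,0.0000,0.0000,0.0000
14,0.5675,-0.2080,0.4427,0.7504,0.4882,-0.2224,0.9991,1.9599,-0.2721,-0.2075,1.1442,0.0000,0.0000,0.0000,0.0000
15,0.5750,-0.2114,0.4583,0.7801,0.5169,-0.2304,1.0747,2.0000,-0.2773,-0.2106,1.1400,0.0000,0.0000,0.0000,0.0000
16,0.5830,-0.2149,0.4750,0.8103,0.5448,-0.2371,1.1519,2.0362,-0.2830,-0.2142,1.1354,0.0000,0.0000,0.0000,0.0000
17,0.5914,-0.2185,0.4928,0.8411,0.5723,-0.2423,1.2307,2.0681,-0.2894,-0.2183,1.1304,0.0000,0.0000,0.0000,0.0000
18,0.6002,-0.2221,0.5119,0.8724,0.5994,-0.2458,1.3112,2.0952,-0.2963,-0.2228,1.1248,0.0000,0.0000,0.0000,0.0000
19,0.6094,-0.2258,0.5322,0.9040,0.6266,-0.2475,1.3933,2.1171,-0.3039,-0.2278,1.1187,0.0000,0.0000,0.0000,0.0000
20,0.6190,-0.2296,0.5537,0.9358,0.6541,-0.2472,1.4771,2.1330,-0.3120,-0.2333,1.1120,0.0000,0.0000,0.0000,0.0000
21,0.6290,-0.2333,0.5765,0.9679,0.6824,-0.2447,1.5624,2.1424,-0.3209,-0.2392,1.1047,0.0000,0.0000,0.0000,0.0000
22,0.6394,-0.2369,0.6006,1.0001,0.7117,-0.2399,1.6493,2.1445,-0.3304,-0.2457,1.0968,0.0000,0.0000,0.0000,0.0000
23,0.6504,-0.2404,0.6260,1.0322,0.7427,-0.2323,1.7375,2.1386,-0.3405,-0.2527,1.0881,0.0000,0.0000,0.0000,0.0000
24,0.6617,-0.2438,0.6527,1.0642,0.7759,-0.2217,1.8271,2.1242,-0.3513,-0.2602,1.0786,0.0000,0.0000,0.0000,0.0000
25,0.6736,-0.2471,0.6808,1.0959,0.8119,-0.2076,1.9179,2.1003,-0.3628,-0.2682,1.0683,0.0000,0.0000,0.0000,0.0000
26,0.6861,-0.2501,0.7103,1.1271,0.8517,-0.1894,2.0096,2.0663,-0.3749,-0.2767,1.0571,0.0000,0.0000,0.0000,0.0000
27,0.6992,-0.2527,0.7411,1.1578,0.8959,-0.1666,2.1020,2.0214,-0.3877,-0.2857,1.0449,0.0000,0.0000,0.0000,0.0000
28,0.7130,-0.2550,0.7733,1.1877,0.9457,-0.1383,2.1948,1.9649,-0.4012,-0.2953,1.0316,0.0000,0.0000,0.0000,0.0000
29,0.7276,-0.2568,0.8069,1.2167,1.0022,-0.1035,2.2876,1.8960,-0.4153,-0.3054,1.0172,0.0000,0.0000,0.0000,0.0000
30,0.7431,-0.2581,0.8419,1.2445,1.0666,-0.0610,2.3799,1.8141,-0.4300,-0.3159,1.0015,0.0000,0.0000,0.0000,0.0000
31,0.7597,-0.2586,0.8783,1.2711,1.1362,-0.0142,2.4728,1.7169,-0.4452,-0.3270,0.9844,0.0000,0.0000,0.0000,0.0000
32,0.7771,-0.2586,0.9162,1.2959,1.1859,0.0087,2.5755,1.5945,-0.4610,-0.3385,0.9659,0.0000,0.0000,0.0000,0.0000
33,0.7952,-0.2584,0.9556,1.3188,1.2321,0.0249,2.6817,1.4507,-0.4773,-0.3505,0.9458,0.0000,0.0000,0.0000,0.0000
34,0.8142,-0.2578,0.9966,1.3394,1.2918,0.0529,2.7850,1.2902,-0.4941,-0.3628,0.9239,0.0000,0.0000,0.0000,0.0000
35,0.8341,-0.2567,1.0391,1.3574,1.3743,0.1034,2.8816,1.1158,-0.5112,-0.3754,0.9001,0.0000,0.0000,0.0000,0.0000
36,0.8555,-0.2546,1.0830,1.3728,1.4819,0.1795,2.9700,0.9274,-0.5286,-0.3883,0.8744,0.0000,0.0000,0.0000,0.0000
37,0.8787,-0.2512,1.1282,1.3852,1.6152,0.2820,3.0495,0.7247,-0.5461,-0.4013,0.8465,0.0000,0.0000,0.0000,0.0000
38,0.9041,-0.2460,1.1744,1.3944,1.7747,0.4124,3.1189,0.5071,-0.5637,-0.4144,0.8164,0.0000,0.0000,0.0000,0.0000
39,0.9321,-0.2386,1.2217,1.4003,1.9613,0.5721,3.1770,0.2746,-0.5811,-0.4274,0.7839,0.0000,0.0000,0.0000,0.0000
40,0.9631,-0.2287,1.2697,1.4026,2.1757,0.7629,3.2222,0.0273,-0.5983,-0.4402,0.7489,0.0000,0.0000,0.0000,0.0000
41,0.9975,-0.2156,1.3183,1.4012,2.4218,0.9916,3.2555,-0.2136,-0.6150,-0.4527,0.7113,0.0000,0.0000,0.0000,0.0000
42,1.0359,-0.1988,1.3673,1.3961,2.6964,1.2537,3.2726,-0.4703,-0.6311,-0.4646,0.6711,0.0000,0.0000,0.0000,0.0000
43,1.0785,-0.1778,1.4164,1.3870,2.9992,1.5494,3.2710,-0.7463,-0.6462,-0.4758,0.6282,0.0000,0.0000,0.0000,0.0000
44,1.1260,-0.1521,1.4653,1.3736,3.3304,1.8792,3.2488,-1.0412,-0.6603,-0.4861,0.5826,0.0000,0.0000,0.0000,0.0000
45,1.1786,-0.1212,1.5137,1.3557,3.6893,2.2430,3.2040,-1.3550,-0.6729,-0.4952,0.5342,0.0000,0.0000,0.0000,0.0000
46,1.2368,-0.0847,1.5613,1.3329,4.0747,2.6391,3.1351,-1.6884,-0.6838,-0.5029,0.4832,,,,
# final p_ee position (m): -0.6838 -0.5029 0.4832


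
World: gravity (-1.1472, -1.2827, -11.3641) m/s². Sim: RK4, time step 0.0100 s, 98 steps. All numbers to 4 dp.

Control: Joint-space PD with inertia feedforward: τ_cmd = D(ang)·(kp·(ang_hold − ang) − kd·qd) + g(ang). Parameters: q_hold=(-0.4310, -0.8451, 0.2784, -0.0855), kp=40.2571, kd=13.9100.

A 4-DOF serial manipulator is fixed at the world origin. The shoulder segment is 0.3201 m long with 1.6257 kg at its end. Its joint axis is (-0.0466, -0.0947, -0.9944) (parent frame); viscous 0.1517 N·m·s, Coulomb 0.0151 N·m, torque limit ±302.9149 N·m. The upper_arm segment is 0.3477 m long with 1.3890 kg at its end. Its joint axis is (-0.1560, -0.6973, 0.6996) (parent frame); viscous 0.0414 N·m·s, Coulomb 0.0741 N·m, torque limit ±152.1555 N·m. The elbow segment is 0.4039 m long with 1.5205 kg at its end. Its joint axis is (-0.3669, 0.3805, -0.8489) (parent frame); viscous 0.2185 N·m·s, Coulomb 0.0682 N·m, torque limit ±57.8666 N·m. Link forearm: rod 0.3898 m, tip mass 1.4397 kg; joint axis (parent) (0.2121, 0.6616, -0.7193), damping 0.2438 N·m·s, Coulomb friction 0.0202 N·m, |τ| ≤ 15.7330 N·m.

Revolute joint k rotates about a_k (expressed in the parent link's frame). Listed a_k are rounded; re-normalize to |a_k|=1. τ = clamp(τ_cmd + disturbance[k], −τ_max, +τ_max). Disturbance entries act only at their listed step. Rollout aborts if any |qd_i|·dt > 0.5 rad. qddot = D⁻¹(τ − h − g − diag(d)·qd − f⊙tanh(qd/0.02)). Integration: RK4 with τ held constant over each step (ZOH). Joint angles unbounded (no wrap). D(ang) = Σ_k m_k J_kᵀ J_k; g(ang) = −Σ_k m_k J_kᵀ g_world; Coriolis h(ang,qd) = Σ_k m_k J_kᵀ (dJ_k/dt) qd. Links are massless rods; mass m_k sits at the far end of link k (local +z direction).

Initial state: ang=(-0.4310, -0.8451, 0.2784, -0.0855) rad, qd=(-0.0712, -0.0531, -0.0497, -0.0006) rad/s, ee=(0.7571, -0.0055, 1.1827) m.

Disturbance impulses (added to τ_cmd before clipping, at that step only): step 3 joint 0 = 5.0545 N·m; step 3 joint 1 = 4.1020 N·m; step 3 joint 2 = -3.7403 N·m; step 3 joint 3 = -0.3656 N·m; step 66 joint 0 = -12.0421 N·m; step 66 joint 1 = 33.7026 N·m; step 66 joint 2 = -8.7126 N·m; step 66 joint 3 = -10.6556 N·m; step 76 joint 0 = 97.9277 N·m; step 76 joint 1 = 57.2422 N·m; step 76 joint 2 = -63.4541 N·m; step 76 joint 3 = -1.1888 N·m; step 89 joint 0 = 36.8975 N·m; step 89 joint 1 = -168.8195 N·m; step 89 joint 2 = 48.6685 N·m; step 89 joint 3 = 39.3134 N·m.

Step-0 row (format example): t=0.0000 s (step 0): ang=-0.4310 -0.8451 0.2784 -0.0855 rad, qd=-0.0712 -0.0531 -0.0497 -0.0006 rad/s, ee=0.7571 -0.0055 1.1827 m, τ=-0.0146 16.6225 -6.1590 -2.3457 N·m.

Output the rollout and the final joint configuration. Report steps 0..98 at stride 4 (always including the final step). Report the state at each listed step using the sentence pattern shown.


t=0.0400 s (step 4): ang=-0.4325 -0.8462 0.2777 -0.0853 rad, qd=-0.0117 -0.0066 -0.0891 0.0540 rad/s, ee=0.7578 -0.0049 1.1822 m, τ=-0.9987 15.7891 -5.4672 -2.2691 N·m.
t=0.0800 s (step 8): ang=-0.4322 -0.8459 0.2767 -0.0847 rad, qd=0.0136 0.0076 -0.0036 0.0004 rad/s, ee=0.7574 -0.0054 1.1825 m, τ=-0.8856 15.8706 -5.5609 -2.2673 N·m.
t=0.1200 s (step 12): ang=-0.4318 -0.8457 0.2766 -0.0847 rad, qd=0.0077 0.0039 -0.0016 -0.0016 rad/s, ee=0.7572 -0.0056 1.1827 m, τ=-0.8125 15.9242 -5.6080 -2.2724 N·m.
t=0.1600 s (step 16): ang=-0.4315 -0.8456 0.2765 -0.0848 rad, qd=0.0040 0.0020 -0.0007 -0.0011 rad/s, ee=0.7570 -0.0057 1.1828 m, τ=-0.7675 15.9544 -5.6364 -2.2758 N·m.
t=0.2000 s (step 20): ang=-0.4314 -0.8455 0.2765 -0.0848 rad, qd=0.0018 0.0010 -0.0001 -0.0007 rad/s, ee=0.7570 -0.0058 1.1828 m, τ=-0.7399 15.9717 -5.6534 -2.2777 N·m.
t=0.2400 s (step 24): ang=-0.4314 -0.8455 0.2765 -0.0848 rad, qd=0.0006 0.0004 0.0003 -0.0004 rad/s, ee=0.7570 -0.0058 1.1828 m, τ=-0.7231 15.9816 -5.6636 -2.2787 N·m.
t=0.2800 s (step 28): ang=-0.4314 -0.8455 0.2765 -0.0848 rad, qd=-0.0001 0.0001 0.0004 -0.0002 rad/s, ee=0.7570 -0.0058 1.1828 m, τ=-0.7130 15.9873 -5.6698 -2.2792 N·m.
t=0.3200 s (step 32): ang=-0.4314 -0.8455 0.2765 -0.0848 rad, qd=-0.0004 -0.0000 0.0005 -0.0002 rad/s, ee=0.7570 -0.0058 1.1828 m, τ=-0.7070 15.9906 -5.6735 -2.2795 N·m.
t=0.3600 s (step 36): ang=-0.4314 -0.8455 0.2766 -0.0848 rad, qd=-0.0006 -0.0001 0.0006 -0.0001 rad/s, ee=0.7570 -0.0058 1.1828 m, τ=-0.7034 15.9926 -5.6757 -2.2796 N·m.
t=0.4000 s (step 40): ang=-0.4314 -0.8455 0.2766 -0.0848 rad, qd=-0.0006 -0.0001 0.0006 -0.0001 rad/s, ee=0.7570 -0.0058 1.1828 m, τ=-0.7013 15.9938 -5.6771 -2.2797 N·m.
t=0.4400 s (step 44): ang=-0.4314 -0.8455 0.2766 -0.0849 rad, qd=-0.0006 -0.0001 0.0006 -0.0001 rad/s, ee=0.7570 -0.0057 1.1828 m, τ=-0.7002 15.9945 -5.6780 -2.2798 N·m.
t=0.4800 s (step 48): ang=-0.4315 -0.8455 0.2766 -0.0849 rad, qd=-0.0006 -0.0001 0.0006 -0.0001 rad/s, ee=0.7570 -0.0057 1.1828 m, τ=-0.6995 15.9951 -5.6786 -2.2798 N·m.
t=0.5200 s (step 52): ang=-0.4315 -0.8455 0.2767 -0.0849 rad, qd=-0.0005 -0.0001 0.0005 -0.0001 rad/s, ee=0.7570 -0.0057 1.1828 m, τ=-0.6993 15.9954 -5.6790 -2.2798 N·m.
t=0.5600 s (step 56): ang=-0.4315 -0.8455 0.2767 -0.0849 rad, qd=-0.0004 -0.0001 0.0005 -0.0001 rad/s, ee=0.7570 -0.0057 1.1828 m, τ=-0.6992 15.9957 -5.6792 -2.2798 N·m.
t=0.6000 s (step 60): ang=-0.4315 -0.8455 0.2767 -0.0849 rad, qd=-0.0004 -0.0001 0.0005 -0.0001 rad/s, ee=0.7570 -0.0057 1.1828 m, τ=-0.6992 15.9959 -5.6794 -2.2798 N·m.
t=0.6400 s (step 64): ang=-0.4315 -0.8455 0.2767 -0.0849 rad, qd=-0.0003 -0.0000 0.0005 -0.0001 rad/s, ee=0.7570 -0.0057 1.1828 m, τ=-0.6993 15.9961 -5.6796 -2.2798 N·m.
t=0.6800 s (step 68): ang=-0.4317 -0.8454 0.2765 -0.0984 rad, qd=-0.0152 0.0121 -0.0167 -0.7657 rad/s, ee=0.7547 -0.0034 1.1847 m, τ=0.8088 11.7470 -4.5956 -0.9713 N·m.
t=0.7200 s (step 72): ang=-0.4324 -0.8446 0.2759 -0.1180 rad, qd=-0.0168 0.0245 -0.0114 -0.2796 rad/s, ee=0.7506 0.0004 1.1880 m, τ=0.2216 13.3437 -5.0247 -1.4965 N·m.
t=0.7600 s (step 76): ang=-0.4330 -0.8437 0.2756 -0.1244 rad, qd=-0.0107 0.0179 -0.0060 -0.0658 rad/s, ee=0.7489 0.0020 1.1893 m, τ=97.7778 71.6120 -57.8666 -2.9915 N·m.
t=0.8000 s (step 80): ang=-0.3865 -0.8087 0.3226 -0.1084 rad, qd=0.9172 0.6634 0.7980 0.3699 rad/s, ee=0.7387 -0.0120 1.1956 m, τ=-9.9122 9.5218 -0.3945 -1.9258 N·m.
t=0.8400 s (step 84): ang=-0.3624 -0.7921 0.3398 -0.0971 rad, qd=0.3470 0.2162 0.1518 0.2058 rad/s, ee=0.7325 -0.0214 1.1996 m, τ=-6.2566 12.0293 -2.5154 -2.0340 N·m.
t=0.8800 s (step 88): ang=-0.3546 -0.7880 0.3407 -0.0914 rad, qd=0.0861 0.0241 -0.0288 0.0764 rad/s, ee=0.7302 -0.0259 1.2013 m, τ=-3.9737 13.5625 -3.8579 -2.0830 N·m.
t=0.9200 s (step 92): ang=-0.3302 -0.8137 0.3777 -0.1908 rad, qd=0.5574 -0.9137 0.8989 -2.8995 rad/s, ee=0.7379 -0.0302 1.1917 m, τ=-6.7321 33.8130 -10.8981 -4.3308 N·m.
t=0.9600 s (step 96): ang=-0.3209 -0.8425 0.3939 -0.2613 rad, qd=0.0108 -0.5409 0.0783 -0.9143 rad/s, ee=0.7473 -0.0345 1.1810 m, τ=-4.3793 27.6177 -9.6000 -3.6413 N·m.
t=0.9800 s (step 98): ang=-0.3218 -0.8518 0.3940 -0.2744 rad, qd=-0.0841 -0.3845 -0.0365 -0.4392 rad/s, ee=0.7507 -0.0356 1.1776 m.
final ang (rad): -0.3218 -0.8518 0.3940 -0.2744
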